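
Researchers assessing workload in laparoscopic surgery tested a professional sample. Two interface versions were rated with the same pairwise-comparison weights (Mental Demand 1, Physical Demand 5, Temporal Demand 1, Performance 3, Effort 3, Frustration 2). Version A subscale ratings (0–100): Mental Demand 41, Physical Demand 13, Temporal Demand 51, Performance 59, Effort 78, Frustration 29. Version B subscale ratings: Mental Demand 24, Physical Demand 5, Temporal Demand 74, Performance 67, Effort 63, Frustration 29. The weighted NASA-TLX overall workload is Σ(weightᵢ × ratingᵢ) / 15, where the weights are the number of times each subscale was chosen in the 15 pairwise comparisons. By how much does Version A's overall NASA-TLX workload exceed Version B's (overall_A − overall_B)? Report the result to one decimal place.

3.7

Version A weighted sum = 1·41 + 5·13 + 1·51 + 3·59 + 3·78 + 2·29 = 41 + 65 + 51 + 177 + 234 + 58 = 626; overall_A = 626/15 = 41.7333.
Version B weighted sum = 1·24 + 5·5 + 1·74 + 3·67 + 3·63 + 2·29 = 24 + 25 + 74 + 201 + 189 + 58 = 571; overall_B = 571/15 = 38.0667.
Difference = 41.7333 − 38.0667 = 3.6666 ≈ 3.7.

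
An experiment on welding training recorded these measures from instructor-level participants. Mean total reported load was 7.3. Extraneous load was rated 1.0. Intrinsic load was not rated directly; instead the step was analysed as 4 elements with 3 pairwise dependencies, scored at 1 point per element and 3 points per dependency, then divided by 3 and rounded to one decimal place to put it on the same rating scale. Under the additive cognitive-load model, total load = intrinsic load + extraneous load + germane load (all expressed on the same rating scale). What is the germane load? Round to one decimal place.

2.0

Intrinsic (element-interactivity): (4 × 1 + 3 × 3) / 3 = 13 / 3 = 4.3333 → 4.3.
germane load = total − intrinsic − extraneous
             = 7.3 − 4.3 − 1.0 = 2.0.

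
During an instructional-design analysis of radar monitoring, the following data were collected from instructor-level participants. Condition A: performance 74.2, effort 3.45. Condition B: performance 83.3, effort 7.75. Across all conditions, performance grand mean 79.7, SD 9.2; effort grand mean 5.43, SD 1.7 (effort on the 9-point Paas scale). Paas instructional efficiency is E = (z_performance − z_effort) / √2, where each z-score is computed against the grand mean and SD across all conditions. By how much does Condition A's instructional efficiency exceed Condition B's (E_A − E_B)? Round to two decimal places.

Condition A: z_P = (74.2 − 79.7)/9.2 = -0.5978; z_E = (3.45 − 5.43)/1.7 = -1.1647; E_A = (-0.5978 − (-1.1647))/√2 = 0.4009.
Condition B: z_P = (83.3 − 79.7)/9.2 = 0.3913; z_E = (7.75 − 5.43)/1.7 = 1.3647; E_B = (0.3913 − 1.3647)/√2 = -0.6883.
E_A − E_B = 0.4009 − (-0.6883) = 1.0892 ≈ 1.09.

1.09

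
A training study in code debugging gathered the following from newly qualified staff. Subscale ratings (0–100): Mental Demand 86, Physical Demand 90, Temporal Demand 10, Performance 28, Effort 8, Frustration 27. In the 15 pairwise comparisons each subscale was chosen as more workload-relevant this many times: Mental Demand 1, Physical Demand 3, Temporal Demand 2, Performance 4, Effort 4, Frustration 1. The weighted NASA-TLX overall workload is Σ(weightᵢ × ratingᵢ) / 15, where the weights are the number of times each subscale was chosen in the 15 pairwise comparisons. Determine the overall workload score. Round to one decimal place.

36.5

The tallies are the weights (they sum to 15).
Weighted sum = 1·86 + 3·90 + 2·10 + 4·28 + 4·8 + 1·27
            = 86 + 270 + 20 + 112 + 32 + 27 = 547.
Overall workload = 547 / 15 = 36.4667 ≈ 36.5.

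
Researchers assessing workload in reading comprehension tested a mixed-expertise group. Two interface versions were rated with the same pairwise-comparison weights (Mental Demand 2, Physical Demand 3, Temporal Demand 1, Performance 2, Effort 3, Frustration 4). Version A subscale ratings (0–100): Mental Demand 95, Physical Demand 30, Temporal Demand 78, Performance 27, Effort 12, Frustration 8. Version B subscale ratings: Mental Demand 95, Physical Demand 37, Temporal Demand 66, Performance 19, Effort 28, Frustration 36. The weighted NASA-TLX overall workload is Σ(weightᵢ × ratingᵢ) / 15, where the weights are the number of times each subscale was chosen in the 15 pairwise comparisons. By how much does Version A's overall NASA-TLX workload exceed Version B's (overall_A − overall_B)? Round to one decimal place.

-10.2

Version A weighted sum = 2·95 + 3·30 + 1·78 + 2·27 + 3·12 + 4·8 = 190 + 90 + 78 + 54 + 36 + 32 = 480; overall_A = 480/15 = 32.0000.
Version B weighted sum = 2·95 + 3·37 + 1·66 + 2·19 + 3·28 + 4·36 = 190 + 111 + 66 + 38 + 84 + 144 = 633; overall_B = 633/15 = 42.2000.
Difference = 32.0000 − 42.2000 = -10.2000 ≈ -10.2.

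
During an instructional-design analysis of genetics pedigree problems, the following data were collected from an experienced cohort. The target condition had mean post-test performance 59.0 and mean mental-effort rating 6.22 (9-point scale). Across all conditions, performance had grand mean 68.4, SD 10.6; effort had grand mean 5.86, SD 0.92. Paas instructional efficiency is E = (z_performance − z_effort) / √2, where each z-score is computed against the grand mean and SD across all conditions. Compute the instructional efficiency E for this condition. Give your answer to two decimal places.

z_performance = (59.0 − 68.4) / 10.6 = -9.4000 / 10.6 = -0.8868.
z_effort = (6.22 − 5.86) / 0.92 = 0.3600 / 0.92 = 0.3913.
z_P − z_E = -0.8868 − 0.3913 = -1.2781.
E = -1.2781 / √2 = -1.2781 / 1.41421 = -0.9038 ≈ -0.90.

-0.90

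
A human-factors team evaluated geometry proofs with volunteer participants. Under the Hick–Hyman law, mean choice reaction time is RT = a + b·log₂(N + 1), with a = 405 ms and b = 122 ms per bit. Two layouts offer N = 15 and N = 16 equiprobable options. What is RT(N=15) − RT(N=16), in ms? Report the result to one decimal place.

RT(15) = 405 + 122·log₂(16) = 405 + 122·4.0000 = 893.0000 ms.
RT(16) = 405 + 122·log₂(17) = 405 + 122·4.0875 = 903.6750 ms.
Difference = 893.0000 − 903.6750 = -10.6750 ≈ -10.7 ms.

-10.7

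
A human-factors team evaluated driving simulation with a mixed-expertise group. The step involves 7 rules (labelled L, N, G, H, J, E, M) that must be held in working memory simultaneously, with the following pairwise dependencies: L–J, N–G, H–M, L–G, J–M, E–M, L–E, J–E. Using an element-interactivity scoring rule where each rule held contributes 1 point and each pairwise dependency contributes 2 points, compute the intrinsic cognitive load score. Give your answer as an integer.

23

Count of rules held simultaneously: 7.
Count of pairwise dependencies listed: 8.
Element contribution: 7 × 1 = 7.
Interaction contribution: 8 × 2 = 16.
Intrinsic load = 7 + 16 = 23.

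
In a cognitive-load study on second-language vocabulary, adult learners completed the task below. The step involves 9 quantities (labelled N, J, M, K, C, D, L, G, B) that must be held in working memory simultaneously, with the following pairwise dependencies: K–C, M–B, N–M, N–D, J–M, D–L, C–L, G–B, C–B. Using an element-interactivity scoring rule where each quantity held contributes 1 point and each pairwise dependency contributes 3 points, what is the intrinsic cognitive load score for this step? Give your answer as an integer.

36

Count of quantities held simultaneously: 9.
Count of pairwise dependencies listed: 9.
Element contribution: 9 × 1 = 9.
Interaction contribution: 9 × 3 = 27.
Intrinsic load = 9 + 27 = 36.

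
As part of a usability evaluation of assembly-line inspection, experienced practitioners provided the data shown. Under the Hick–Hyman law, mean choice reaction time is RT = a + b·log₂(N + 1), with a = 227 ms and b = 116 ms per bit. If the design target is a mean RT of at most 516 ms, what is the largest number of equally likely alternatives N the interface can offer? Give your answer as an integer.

Set 227 + 116·log₂(N + 1) ≤ 516.
log₂(N + 1) ≤ (516 − 227) / 116 = 2.4914.
N + 1 ≤ 2^2.4914 = 5.6232.
N ≤ 4.6232, so the largest integer N is 4.

4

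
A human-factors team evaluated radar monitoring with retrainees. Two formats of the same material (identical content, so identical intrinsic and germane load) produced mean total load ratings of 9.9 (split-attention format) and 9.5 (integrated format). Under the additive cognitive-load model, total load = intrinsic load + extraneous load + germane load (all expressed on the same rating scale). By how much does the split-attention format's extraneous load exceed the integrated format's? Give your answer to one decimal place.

Intrinsic and germane load are equal across formats, so the difference in total load equals the difference in extraneous load.
Extraneous-load difference = 9.9 − 9.5 = 0.4.

0.4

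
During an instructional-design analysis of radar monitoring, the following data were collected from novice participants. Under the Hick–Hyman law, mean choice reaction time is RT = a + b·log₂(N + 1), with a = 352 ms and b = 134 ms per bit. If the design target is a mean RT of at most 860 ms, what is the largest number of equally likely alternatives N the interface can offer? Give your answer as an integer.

Set 352 + 134·log₂(N + 1) ≤ 860.
log₂(N + 1) ≤ (860 − 352) / 134 = 3.7910.
N + 1 ≤ 2^3.7910 = 13.8422.
N ≤ 12.8422, so the largest integer N is 12.

12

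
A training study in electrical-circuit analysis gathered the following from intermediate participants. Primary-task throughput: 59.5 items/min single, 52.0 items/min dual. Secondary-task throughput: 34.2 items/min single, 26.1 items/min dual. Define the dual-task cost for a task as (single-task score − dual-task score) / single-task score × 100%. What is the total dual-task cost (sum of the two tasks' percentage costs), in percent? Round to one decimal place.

36.3

Primary cost = (59.5 − 52.0) / 59.5 × 100% = 12.6050%.
Secondary cost = (34.2 − 26.1) / 34.2 × 100% = 23.6842%.
Total = 12.6050% + 23.6842% = 36.2892% ≈ 36.3%.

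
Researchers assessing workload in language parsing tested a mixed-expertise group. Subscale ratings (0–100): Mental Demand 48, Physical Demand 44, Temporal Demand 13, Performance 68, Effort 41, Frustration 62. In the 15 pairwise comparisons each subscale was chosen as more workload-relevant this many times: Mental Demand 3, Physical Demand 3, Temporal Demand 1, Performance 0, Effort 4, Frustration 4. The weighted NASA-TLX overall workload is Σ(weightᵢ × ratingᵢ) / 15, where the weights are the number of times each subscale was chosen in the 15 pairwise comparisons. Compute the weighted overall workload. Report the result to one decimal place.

46.7

The tallies are the weights (they sum to 15).
Weighted sum = 3·48 + 3·44 + 1·13 + 0·68 + 4·41 + 4·62
            = 144 + 132 + 13 + 0 + 164 + 248 = 701.
Overall workload = 701 / 15 = 46.7333 ≈ 46.7.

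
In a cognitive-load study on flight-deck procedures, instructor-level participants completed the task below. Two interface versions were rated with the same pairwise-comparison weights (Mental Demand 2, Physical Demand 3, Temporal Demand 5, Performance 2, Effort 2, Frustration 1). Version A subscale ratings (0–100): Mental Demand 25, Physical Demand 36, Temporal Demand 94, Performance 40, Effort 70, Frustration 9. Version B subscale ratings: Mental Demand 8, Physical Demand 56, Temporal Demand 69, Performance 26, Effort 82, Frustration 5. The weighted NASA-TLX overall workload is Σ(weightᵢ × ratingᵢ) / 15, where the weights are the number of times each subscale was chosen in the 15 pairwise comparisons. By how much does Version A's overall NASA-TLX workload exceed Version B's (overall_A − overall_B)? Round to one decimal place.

7.1

Version A weighted sum = 2·25 + 3·36 + 5·94 + 2·40 + 2·70 + 1·9 = 50 + 108 + 470 + 80 + 140 + 9 = 857; overall_A = 857/15 = 57.1333.
Version B weighted sum = 2·8 + 3·56 + 5·69 + 2·26 + 2·82 + 1·5 = 16 + 168 + 345 + 52 + 164 + 5 = 750; overall_B = 750/15 = 50.0000.
Difference = 57.1333 − 50.0000 = 7.1333 ≈ 7.1.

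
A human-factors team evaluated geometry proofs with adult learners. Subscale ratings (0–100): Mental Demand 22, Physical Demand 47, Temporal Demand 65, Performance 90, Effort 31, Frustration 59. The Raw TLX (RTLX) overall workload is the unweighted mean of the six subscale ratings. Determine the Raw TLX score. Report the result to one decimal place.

Sum of ratings = 22 + 47 + 65 + 90 + 31 + 59 = 314.
RTLX = 314 / 6 = 52.3333 ≈ 52.3.

52.3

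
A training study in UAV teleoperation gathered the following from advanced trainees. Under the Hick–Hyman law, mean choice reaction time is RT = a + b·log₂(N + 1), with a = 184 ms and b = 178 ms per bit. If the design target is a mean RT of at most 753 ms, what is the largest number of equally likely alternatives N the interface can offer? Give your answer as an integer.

Set 184 + 178·log₂(N + 1) ≤ 753.
log₂(N + 1) ≤ (753 − 184) / 178 = 3.1966.
N + 1 ≤ 2^3.1966 = 9.1680.
N ≤ 8.1680, so the largest integer N is 8.

8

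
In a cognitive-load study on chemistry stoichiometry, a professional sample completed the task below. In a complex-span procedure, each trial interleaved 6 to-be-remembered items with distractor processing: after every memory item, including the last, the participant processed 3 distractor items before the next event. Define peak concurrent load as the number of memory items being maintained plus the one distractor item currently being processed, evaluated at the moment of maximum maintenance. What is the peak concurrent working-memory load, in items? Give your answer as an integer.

Maintenance is greatest during the distractor(s) after memory item 6: all 6 memory items are being held.
One distractor item is concurrently being processed.
Peak concurrent load = 6 + 1 = 7 items.

7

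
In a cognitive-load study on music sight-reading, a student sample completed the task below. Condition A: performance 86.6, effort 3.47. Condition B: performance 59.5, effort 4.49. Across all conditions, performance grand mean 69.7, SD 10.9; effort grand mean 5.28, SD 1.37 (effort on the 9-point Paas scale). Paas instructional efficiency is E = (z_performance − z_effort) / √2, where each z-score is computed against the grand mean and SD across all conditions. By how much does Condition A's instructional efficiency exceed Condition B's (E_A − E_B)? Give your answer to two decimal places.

Condition A: z_P = (86.6 − 69.7)/10.9 = 1.5505; z_E = (3.47 − 5.28)/1.37 = -1.3212; E_A = (1.5505 − (-1.3212))/√2 = 2.0306.
Condition B: z_P = (59.5 − 69.7)/10.9 = -0.9358; z_E = (4.49 − 5.28)/1.37 = -0.5766; E_B = (-0.9358 − (-0.5766))/√2 = -0.2540.
E_A − E_B = 2.0306 − (-0.2540) = 2.2846 ≈ 2.28.

2.28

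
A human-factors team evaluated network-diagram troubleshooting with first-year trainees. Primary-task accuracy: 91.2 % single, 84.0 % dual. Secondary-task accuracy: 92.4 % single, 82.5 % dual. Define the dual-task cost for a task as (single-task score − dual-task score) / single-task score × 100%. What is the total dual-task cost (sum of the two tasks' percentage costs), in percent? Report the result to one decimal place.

Primary cost = (91.2 − 84.0) / 91.2 × 100% = 7.8947%.
Secondary cost = (92.4 − 82.5) / 92.4 × 100% = 10.7143%.
Total = 7.8947% + 10.7143% = 18.6090% ≈ 18.6%.

18.6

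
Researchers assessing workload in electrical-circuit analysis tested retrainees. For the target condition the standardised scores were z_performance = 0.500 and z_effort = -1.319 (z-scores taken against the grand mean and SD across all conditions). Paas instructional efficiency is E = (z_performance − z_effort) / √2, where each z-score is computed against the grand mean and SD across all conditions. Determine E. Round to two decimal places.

z_P − z_E = 0.500 − (-1.319) = 1.8190.
E = 1.8190 / √2 = 1.8190 / 1.41421 = 1.2862 ≈ 1.29.

1.29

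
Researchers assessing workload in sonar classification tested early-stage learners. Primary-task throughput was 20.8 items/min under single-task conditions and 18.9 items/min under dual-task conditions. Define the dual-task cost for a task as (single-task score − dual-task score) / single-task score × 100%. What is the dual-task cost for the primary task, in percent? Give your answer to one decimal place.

Cost = (20.8 − 18.9) / 20.8 × 100%
     = 1.9000 / 20.8 × 100% = 9.1346%.
≈ 9.1%.

9.1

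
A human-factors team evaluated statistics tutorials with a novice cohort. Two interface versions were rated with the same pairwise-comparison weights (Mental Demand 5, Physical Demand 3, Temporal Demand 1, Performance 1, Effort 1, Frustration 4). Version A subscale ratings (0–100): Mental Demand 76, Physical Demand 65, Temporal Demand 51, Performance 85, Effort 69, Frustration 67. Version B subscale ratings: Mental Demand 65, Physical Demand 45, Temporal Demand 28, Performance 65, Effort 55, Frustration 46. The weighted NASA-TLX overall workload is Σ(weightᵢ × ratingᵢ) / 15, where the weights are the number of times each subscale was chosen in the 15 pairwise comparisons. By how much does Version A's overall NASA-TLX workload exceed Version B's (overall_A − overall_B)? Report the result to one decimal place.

17.1

Version A weighted sum = 5·76 + 3·65 + 1·51 + 1·85 + 1·69 + 4·67 = 380 + 195 + 51 + 85 + 69 + 268 = 1048; overall_A = 1048/15 = 69.8667.
Version B weighted sum = 5·65 + 3·45 + 1·28 + 1·65 + 1·55 + 4·46 = 325 + 135 + 28 + 65 + 55 + 184 = 792; overall_B = 792/15 = 52.8000.
Difference = 69.8667 − 52.8000 = 17.0667 ≈ 17.1.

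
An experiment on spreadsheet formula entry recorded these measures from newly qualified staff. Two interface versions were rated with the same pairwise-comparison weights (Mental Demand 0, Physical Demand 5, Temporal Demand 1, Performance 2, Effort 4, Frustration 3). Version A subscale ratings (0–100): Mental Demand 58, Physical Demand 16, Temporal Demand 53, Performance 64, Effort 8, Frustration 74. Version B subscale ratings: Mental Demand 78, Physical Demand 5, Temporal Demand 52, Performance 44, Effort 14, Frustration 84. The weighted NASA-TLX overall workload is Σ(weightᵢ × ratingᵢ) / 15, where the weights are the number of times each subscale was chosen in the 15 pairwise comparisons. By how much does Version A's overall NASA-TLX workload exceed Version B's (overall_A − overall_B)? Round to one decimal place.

Version A weighted sum = 0·58 + 5·16 + 1·53 + 2·64 + 4·8 + 3·74 = 0 + 80 + 53 + 128 + 32 + 222 = 515; overall_A = 515/15 = 34.3333.
Version B weighted sum = 0·78 + 5·5 + 1·52 + 2·44 + 4·14 + 3·84 = 0 + 25 + 52 + 88 + 56 + 252 = 473; overall_B = 473/15 = 31.5333.
Difference = 34.3333 − 31.5333 = 2.8000 ≈ 2.8.

2.8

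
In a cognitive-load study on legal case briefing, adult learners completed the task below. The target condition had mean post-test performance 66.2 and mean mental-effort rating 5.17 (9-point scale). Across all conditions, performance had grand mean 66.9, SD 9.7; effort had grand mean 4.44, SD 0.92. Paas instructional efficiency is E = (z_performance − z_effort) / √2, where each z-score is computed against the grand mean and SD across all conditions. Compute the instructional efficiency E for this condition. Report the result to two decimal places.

-0.61

z_performance = (66.2 − 66.9) / 9.7 = -0.7000 / 9.7 = -0.0722.
z_effort = (5.17 − 4.44) / 0.92 = 0.7300 / 0.92 = 0.7935.
z_P − z_E = -0.0722 − 0.7935 = -0.8657.
E = -0.8657 / √2 = -0.8657 / 1.41421 = -0.6121 ≈ -0.61.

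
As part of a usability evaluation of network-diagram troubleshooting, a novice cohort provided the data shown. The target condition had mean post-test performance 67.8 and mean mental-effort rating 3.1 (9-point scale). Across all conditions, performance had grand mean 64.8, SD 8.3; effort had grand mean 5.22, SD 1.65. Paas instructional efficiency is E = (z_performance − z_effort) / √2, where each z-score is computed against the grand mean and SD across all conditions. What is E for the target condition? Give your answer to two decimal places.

1.16

z_performance = (67.8 − 64.8) / 8.3 = 3.0000 / 8.3 = 0.3614.
z_effort = (3.1 − 5.22) / 1.65 = -2.1200 / 1.65 = -1.2848.
z_P − z_E = 0.3614 − (-1.2848) = 1.6462.
E = 1.6462 / √2 = 1.6462 / 1.41421 = 1.1640 ≈ 1.16.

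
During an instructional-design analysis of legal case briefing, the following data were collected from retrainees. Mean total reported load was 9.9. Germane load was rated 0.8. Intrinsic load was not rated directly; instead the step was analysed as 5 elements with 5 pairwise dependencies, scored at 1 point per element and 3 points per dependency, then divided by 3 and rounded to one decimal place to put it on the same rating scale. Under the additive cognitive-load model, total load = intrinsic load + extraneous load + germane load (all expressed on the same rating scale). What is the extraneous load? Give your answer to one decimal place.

2.4

Intrinsic (element-interactivity): (5 × 1 + 5 × 3) / 3 = 20 / 3 = 6.6667 → 6.7.
extraneous load = total − intrinsic − germane
             = 9.9 − 6.7 − 0.8 = 2.4.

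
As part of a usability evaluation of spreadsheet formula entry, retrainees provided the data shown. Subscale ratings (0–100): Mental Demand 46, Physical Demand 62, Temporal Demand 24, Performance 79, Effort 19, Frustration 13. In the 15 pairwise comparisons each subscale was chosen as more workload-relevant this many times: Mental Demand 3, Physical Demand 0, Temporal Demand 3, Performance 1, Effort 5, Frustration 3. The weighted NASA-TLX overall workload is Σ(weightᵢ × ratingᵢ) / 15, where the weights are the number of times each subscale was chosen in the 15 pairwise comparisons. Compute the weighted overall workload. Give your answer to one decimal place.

28.2

The tallies are the weights (they sum to 15).
Weighted sum = 3·46 + 0·62 + 3·24 + 1·79 + 5·19 + 3·13
            = 138 + 0 + 72 + 79 + 95 + 39 = 423.
Overall workload = 423 / 15 = 28.2000 ≈ 28.2.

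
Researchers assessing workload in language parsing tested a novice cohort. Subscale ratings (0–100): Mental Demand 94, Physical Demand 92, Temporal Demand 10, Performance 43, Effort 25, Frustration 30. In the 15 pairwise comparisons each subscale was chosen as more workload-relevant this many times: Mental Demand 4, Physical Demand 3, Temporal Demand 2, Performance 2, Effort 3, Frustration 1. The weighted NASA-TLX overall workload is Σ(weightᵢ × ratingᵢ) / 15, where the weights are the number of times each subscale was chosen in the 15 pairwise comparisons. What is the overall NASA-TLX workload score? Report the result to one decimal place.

57.5

The tallies are the weights (they sum to 15).
Weighted sum = 4·94 + 3·92 + 2·10 + 2·43 + 3·25 + 1·30
            = 376 + 276 + 20 + 86 + 75 + 30 = 863.
Overall workload = 863 / 15 = 57.5333 ≈ 57.5.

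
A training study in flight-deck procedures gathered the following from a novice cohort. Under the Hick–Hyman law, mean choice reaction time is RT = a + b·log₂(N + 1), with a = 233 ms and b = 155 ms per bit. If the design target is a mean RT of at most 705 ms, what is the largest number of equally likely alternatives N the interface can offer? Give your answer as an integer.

7

Set 233 + 155·log₂(N + 1) ≤ 705.
log₂(N + 1) ≤ (705 − 233) / 155 = 3.0452.
N + 1 ≤ 2^3.0452 = 8.2546.
N ≤ 7.2546, so the largest integer N is 7.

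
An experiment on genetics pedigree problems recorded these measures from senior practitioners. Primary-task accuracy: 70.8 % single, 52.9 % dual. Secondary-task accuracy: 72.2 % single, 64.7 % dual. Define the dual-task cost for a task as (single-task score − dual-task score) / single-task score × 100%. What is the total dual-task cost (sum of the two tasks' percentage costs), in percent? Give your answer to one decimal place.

35.7

Primary cost = (70.8 − 52.9) / 70.8 × 100% = 25.2825%.
Secondary cost = (72.2 − 64.7) / 72.2 × 100% = 10.3878%.
Total = 25.2825% + 10.3878% = 35.6703% ≈ 35.7%.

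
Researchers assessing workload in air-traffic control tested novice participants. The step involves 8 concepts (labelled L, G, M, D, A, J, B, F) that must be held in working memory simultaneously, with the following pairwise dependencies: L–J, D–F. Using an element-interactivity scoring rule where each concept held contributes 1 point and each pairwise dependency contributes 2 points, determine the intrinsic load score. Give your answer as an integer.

Count of concepts held simultaneously: 8.
Count of pairwise dependencies listed: 2.
Element contribution: 8 × 1 = 8.
Interaction contribution: 2 × 2 = 4.
Intrinsic load = 8 + 4 = 12.

12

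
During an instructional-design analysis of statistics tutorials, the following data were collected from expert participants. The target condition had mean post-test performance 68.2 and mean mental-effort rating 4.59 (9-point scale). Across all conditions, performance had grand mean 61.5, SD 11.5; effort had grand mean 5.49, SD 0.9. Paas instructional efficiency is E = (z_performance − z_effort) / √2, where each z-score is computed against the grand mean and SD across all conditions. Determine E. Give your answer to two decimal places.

1.12

z_performance = (68.2 − 61.5) / 11.5 = 6.7000 / 11.5 = 0.5826.
z_effort = (4.59 − 5.49) / 0.9 = -0.9000 / 0.9 = -1.0000.
z_P − z_E = 0.5826 − (-1.0000) = 1.5826.
E = 1.5826 / √2 = 1.5826 / 1.41421 = 1.1191 ≈ 1.12.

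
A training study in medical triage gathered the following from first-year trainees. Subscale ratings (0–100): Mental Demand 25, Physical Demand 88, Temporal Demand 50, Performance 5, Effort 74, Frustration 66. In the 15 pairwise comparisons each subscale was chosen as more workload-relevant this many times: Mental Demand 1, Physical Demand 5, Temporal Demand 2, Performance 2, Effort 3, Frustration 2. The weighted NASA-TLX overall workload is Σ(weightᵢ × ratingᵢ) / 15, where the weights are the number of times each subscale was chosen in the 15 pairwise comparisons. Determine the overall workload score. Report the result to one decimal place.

The tallies are the weights (they sum to 15).
Weighted sum = 1·25 + 5·88 + 2·50 + 2·5 + 3·74 + 2·66
            = 25 + 440 + 100 + 10 + 222 + 132 = 929.
Overall workload = 929 / 15 = 61.9333 ≈ 61.9.

61.9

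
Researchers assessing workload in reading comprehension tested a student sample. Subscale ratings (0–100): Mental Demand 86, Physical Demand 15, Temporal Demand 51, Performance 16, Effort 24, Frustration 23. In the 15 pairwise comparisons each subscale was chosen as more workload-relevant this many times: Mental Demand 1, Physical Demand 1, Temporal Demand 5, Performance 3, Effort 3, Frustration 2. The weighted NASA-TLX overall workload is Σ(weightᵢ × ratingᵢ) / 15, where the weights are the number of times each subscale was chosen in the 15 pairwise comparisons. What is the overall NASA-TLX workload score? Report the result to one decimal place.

34.8

The tallies are the weights (they sum to 15).
Weighted sum = 1·86 + 1·15 + 5·51 + 3·16 + 3·24 + 2·23
            = 86 + 15 + 255 + 48 + 72 + 46 = 522.
Overall workload = 522 / 15 = 34.8000 ≈ 34.8.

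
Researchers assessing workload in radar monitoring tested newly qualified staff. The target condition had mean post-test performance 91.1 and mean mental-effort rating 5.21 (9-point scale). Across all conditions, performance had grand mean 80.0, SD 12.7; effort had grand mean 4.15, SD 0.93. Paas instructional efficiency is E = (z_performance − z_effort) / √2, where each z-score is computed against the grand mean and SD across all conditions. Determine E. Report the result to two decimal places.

z_performance = (91.1 − 80.0) / 12.7 = 11.1000 / 12.7 = 0.8740.
z_effort = (5.21 − 4.15) / 0.93 = 1.0600 / 0.93 = 1.1398.
z_P − z_E = 0.8740 − 1.1398 = -0.2658.
E = -0.2658 / √2 = -0.2658 / 1.41421 = -0.1879 ≈ -0.19.

-0.19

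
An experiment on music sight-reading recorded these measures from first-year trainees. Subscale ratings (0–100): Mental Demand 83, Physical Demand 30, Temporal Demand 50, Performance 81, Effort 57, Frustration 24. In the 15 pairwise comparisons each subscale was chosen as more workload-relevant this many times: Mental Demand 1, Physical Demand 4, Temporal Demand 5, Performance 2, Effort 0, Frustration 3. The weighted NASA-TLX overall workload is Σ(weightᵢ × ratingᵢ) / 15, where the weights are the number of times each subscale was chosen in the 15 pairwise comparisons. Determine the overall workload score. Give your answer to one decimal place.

The tallies are the weights (they sum to 15).
Weighted sum = 1·83 + 4·30 + 5·50 + 2·81 + 0·57 + 3·24
            = 83 + 120 + 250 + 162 + 0 + 72 = 687.
Overall workload = 687 / 15 = 45.8000 ≈ 45.8.

45.8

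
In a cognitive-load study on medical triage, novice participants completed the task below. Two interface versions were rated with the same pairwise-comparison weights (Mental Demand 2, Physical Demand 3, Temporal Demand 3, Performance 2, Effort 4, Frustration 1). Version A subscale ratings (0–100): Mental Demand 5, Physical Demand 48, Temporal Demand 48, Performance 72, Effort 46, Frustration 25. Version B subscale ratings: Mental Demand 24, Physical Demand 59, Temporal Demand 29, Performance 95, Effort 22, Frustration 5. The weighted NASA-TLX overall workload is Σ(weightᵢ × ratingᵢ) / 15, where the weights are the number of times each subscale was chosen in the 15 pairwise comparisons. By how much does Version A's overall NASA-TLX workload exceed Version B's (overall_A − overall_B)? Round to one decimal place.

3.7

Version A weighted sum = 2·5 + 3·48 + 3·48 + 2·72 + 4·46 + 1·25 = 10 + 144 + 144 + 144 + 184 + 25 = 651; overall_A = 651/15 = 43.4000.
Version B weighted sum = 2·24 + 3·59 + 3·29 + 2·95 + 4·22 + 1·5 = 48 + 177 + 87 + 190 + 88 + 5 = 595; overall_B = 595/15 = 39.6667.
Difference = 43.4000 − 39.6667 = 3.7333 ≈ 3.7.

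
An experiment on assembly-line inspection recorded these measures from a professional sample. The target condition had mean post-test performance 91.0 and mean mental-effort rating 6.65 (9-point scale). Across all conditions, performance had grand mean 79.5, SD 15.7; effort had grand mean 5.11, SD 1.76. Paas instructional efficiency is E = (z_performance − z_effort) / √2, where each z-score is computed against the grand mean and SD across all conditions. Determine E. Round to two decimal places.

z_performance = (91.0 − 79.5) / 15.7 = 11.5000 / 15.7 = 0.7325.
z_effort = (6.65 − 5.11) / 1.76 = 1.5400 / 1.76 = 0.8750.
z_P − z_E = 0.7325 − 0.8750 = -0.1425.
E = -0.1425 / √2 = -0.1425 / 1.41421 = -0.1008 ≈ -0.10.

-0.10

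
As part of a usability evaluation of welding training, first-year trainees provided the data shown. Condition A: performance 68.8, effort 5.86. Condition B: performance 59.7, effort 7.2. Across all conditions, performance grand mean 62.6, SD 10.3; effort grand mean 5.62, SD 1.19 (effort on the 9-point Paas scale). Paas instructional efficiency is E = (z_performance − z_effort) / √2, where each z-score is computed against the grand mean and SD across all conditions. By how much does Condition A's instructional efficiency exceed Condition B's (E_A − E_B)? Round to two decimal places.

1.42

Condition A: z_P = (68.8 − 62.6)/10.3 = 0.6019; z_E = (5.86 − 5.62)/1.19 = 0.2017; E_A = (0.6019 − 0.2017)/√2 = 0.2830.
Condition B: z_P = (59.7 − 62.6)/10.3 = -0.2816; z_E = (7.2 − 5.62)/1.19 = 1.3277; E_B = (-0.2816 − 1.3277)/√2 = -1.1379.
E_A − E_B = 0.2830 − (-1.1379) = 1.4209 ≈ 1.42.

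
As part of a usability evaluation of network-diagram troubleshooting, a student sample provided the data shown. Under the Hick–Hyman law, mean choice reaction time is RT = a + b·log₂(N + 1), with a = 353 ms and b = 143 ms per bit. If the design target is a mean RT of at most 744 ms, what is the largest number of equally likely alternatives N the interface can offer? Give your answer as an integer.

Set 353 + 143·log₂(N + 1) ≤ 744.
log₂(N + 1) ≤ (744 − 353) / 143 = 2.7343.
N + 1 ≤ 2^2.7343 = 6.6544.
N ≤ 5.6544, so the largest integer N is 5.

5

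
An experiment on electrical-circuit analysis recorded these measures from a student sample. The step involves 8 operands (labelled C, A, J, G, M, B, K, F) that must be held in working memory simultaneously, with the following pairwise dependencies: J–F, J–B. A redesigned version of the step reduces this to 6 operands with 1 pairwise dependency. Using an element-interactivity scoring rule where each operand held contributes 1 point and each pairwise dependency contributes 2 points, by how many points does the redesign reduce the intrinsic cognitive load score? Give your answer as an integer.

4

Original: 8 × 1 + 2 × 2 = 8 + 4 = 12.
Redesigned: 6 × 1 + 1 × 2 = 6 + 2 = 8.
Reduction = 12 − 8 = 4.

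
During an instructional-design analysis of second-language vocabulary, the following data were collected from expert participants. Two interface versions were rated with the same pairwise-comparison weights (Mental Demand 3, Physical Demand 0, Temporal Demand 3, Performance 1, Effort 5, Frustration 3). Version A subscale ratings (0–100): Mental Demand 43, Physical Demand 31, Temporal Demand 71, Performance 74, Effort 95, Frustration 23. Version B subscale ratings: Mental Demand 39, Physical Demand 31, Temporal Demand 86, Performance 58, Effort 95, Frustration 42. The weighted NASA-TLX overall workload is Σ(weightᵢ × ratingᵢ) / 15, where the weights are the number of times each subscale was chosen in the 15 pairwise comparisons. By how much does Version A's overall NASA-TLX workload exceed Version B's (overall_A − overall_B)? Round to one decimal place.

Version A weighted sum = 3·43 + 0·31 + 3·71 + 1·74 + 5·95 + 3·23 = 129 + 0 + 213 + 74 + 475 + 69 = 960; overall_A = 960/15 = 64.0000.
Version B weighted sum = 3·39 + 0·31 + 3·86 + 1·58 + 5·95 + 3·42 = 117 + 0 + 258 + 58 + 475 + 126 = 1034; overall_B = 1034/15 = 68.9333.
Difference = 64.0000 − 68.9333 = -4.9333 ≈ -4.9.

-4.9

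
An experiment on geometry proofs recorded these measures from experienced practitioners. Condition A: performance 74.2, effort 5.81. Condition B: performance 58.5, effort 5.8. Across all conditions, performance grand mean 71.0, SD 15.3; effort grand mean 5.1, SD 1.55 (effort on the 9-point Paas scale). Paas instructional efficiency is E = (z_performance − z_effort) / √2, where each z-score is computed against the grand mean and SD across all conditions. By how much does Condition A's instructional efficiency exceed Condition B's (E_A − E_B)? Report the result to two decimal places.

Condition A: z_P = (74.2 − 71.0)/15.3 = 0.2092; z_E = (5.81 − 5.1)/1.55 = 0.4581; E_A = (0.2092 − 0.4581)/√2 = -0.1760.
Condition B: z_P = (58.5 − 71.0)/15.3 = -0.8170; z_E = (5.8 − 5.1)/1.55 = 0.4516; E_B = (-0.8170 − 0.4516)/√2 = -0.8970.
E_A − E_B = -0.1760 − (-0.8970) = 0.7210 ≈ 0.72.

0.72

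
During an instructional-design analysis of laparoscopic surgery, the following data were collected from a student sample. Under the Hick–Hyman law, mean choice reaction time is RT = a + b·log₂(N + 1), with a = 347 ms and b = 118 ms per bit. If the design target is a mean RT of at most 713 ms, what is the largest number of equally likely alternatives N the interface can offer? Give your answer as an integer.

7

Set 347 + 118·log₂(N + 1) ≤ 713.
log₂(N + 1) ≤ (713 − 347) / 118 = 3.1017.
N + 1 ≤ 2^3.1017 = 8.5843.
N ≤ 7.5843, so the largest integer N is 7.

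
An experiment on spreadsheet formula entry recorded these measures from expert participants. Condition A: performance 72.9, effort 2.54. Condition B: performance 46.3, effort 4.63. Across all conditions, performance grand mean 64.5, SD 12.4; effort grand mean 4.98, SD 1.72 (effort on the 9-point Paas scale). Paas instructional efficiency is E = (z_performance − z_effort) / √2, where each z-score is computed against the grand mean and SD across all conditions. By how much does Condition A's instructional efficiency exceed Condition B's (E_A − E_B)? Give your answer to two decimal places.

2.38

Condition A: z_P = (72.9 − 64.5)/12.4 = 0.6774; z_E = (2.54 − 4.98)/1.72 = -1.4186; E_A = (0.6774 − (-1.4186))/√2 = 1.4821.
Condition B: z_P = (46.3 − 64.5)/12.4 = -1.4677; z_E = (4.63 − 4.98)/1.72 = -0.2035; E_B = (-1.4677 − (-0.2035))/√2 = -0.8939.
E_A − E_B = 1.4821 − (-0.8939) = 2.3760 ≈ 2.38.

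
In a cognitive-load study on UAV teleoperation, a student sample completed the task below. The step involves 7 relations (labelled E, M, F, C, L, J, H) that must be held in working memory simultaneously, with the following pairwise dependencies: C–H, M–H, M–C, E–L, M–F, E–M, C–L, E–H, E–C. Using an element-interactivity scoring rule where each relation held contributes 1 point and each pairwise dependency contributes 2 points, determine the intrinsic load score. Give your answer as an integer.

Count of relations held simultaneously: 7.
Count of pairwise dependencies listed: 9.
Element contribution: 7 × 1 = 7.
Interaction contribution: 9 × 2 = 18.
Intrinsic load = 7 + 18 = 25.

25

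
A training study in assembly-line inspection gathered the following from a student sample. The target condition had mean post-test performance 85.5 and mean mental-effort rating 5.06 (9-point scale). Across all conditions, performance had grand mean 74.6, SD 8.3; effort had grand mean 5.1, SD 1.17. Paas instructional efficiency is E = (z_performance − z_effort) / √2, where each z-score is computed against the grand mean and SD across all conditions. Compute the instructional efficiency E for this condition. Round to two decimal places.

z_performance = (85.5 − 74.6) / 8.3 = 10.9000 / 8.3 = 1.3133.
z_effort = (5.06 − 5.1) / 1.17 = -0.0400 / 1.17 = -0.0342.
z_P − z_E = 1.3133 − (-0.0342) = 1.3475.
E = 1.3475 / √2 = 1.3475 / 1.41421 = 0.9528 ≈ 0.95.

0.95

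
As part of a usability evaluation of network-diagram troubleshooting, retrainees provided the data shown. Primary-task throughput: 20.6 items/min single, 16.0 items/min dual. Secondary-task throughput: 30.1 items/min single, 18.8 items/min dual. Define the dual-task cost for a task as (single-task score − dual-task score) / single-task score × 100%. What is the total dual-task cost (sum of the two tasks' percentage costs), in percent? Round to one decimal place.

59.9

Primary cost = (20.6 − 16.0) / 20.6 × 100% = 22.3301%.
Secondary cost = (30.1 − 18.8) / 30.1 × 100% = 37.5415%.
Total = 22.3301% + 37.5415% = 59.8716% ≈ 59.9%.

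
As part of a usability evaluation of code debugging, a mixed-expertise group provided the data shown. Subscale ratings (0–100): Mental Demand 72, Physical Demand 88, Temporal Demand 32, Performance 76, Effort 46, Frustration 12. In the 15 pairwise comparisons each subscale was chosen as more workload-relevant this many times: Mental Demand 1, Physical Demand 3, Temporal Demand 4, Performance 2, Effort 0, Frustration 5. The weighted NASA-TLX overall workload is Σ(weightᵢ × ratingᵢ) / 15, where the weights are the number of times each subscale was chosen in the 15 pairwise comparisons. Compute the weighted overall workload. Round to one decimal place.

45.1

The tallies are the weights (they sum to 15).
Weighted sum = 1·72 + 3·88 + 4·32 + 2·76 + 0·46 + 5·12
            = 72 + 264 + 128 + 152 + 0 + 60 = 676.
Overall workload = 676 / 15 = 45.0667 ≈ 45.1.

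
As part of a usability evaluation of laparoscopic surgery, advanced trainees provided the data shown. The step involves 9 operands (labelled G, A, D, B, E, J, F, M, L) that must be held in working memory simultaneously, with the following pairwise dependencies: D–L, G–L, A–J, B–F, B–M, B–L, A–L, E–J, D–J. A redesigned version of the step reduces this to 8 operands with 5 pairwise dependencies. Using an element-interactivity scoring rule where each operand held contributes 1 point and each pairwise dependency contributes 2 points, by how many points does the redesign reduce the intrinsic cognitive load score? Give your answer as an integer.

9

Original: 9 × 1 + 9 × 2 = 9 + 18 = 27.
Redesigned: 8 × 1 + 5 × 2 = 8 + 10 = 18.
Reduction = 27 − 18 = 9.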